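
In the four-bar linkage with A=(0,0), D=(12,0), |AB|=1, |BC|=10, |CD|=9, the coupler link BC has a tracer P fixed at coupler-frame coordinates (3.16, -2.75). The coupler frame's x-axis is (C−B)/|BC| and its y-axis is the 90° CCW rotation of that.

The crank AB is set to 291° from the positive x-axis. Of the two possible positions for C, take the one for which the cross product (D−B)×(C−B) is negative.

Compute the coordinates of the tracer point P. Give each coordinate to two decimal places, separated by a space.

0.74 -5.10

A=(0,0), D=(12.00,0)
B = A + 1.00·(cos291°, sin291°) = (0.3584, -0.9336)
|BD| = 11.6790
circle(B,10.00) ∩ circle(D,9.00): a=6.6529, h=7.4658
  candidates: C₊=(6.3932,7.0402) cross=87.193; C₋=(7.5868,-7.8437) cross=-87.193
  mode - wants cross < 0 → take C=(7.5868,-7.8437) (cross=-87.193)
ex = (C−B)/|BC| = (0.7228,-0.6910); ey = (0.6910,0.7228)
P = B + 3.16·ex + -2.75·ey = (0.7423,-5.1050)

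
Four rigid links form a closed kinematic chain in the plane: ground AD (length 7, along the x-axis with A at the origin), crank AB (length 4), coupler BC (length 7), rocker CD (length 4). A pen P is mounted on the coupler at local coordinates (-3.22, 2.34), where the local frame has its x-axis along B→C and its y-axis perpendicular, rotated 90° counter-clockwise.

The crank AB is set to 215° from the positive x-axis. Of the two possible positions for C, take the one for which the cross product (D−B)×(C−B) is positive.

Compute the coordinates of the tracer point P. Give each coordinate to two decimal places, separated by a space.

-7.19 -1.55

A=(0,0), D=(7.00,0)
B = A + 4.00·(cos215°, sin215°) = (-3.2766, -2.2943)
|BD| = 10.5296
circle(B,7.00) ∩ circle(D,4.00): a=6.8318, h=1.5252
  candidates: C₊=(3.0587,0.6829) cross=16.060; C₋=(3.7234,-2.2943) cross=-16.060
  mode + wants cross > 0 → take C=(3.0587,0.6829) (cross=16.060)
ex = (C−B)/|BC| = (0.9050,0.4253); ey = (-0.4253,0.9050)
P = B + -3.22·ex + 2.34·ey = (-7.1861,-1.5460)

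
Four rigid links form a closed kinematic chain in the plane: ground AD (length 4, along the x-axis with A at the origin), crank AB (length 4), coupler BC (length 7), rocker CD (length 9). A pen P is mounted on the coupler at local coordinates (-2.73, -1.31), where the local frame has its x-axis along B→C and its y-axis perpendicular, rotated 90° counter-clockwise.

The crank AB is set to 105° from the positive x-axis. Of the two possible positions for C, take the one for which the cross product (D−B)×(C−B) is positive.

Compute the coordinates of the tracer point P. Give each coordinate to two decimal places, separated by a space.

-1.93 0.97

A=(0,0), D=(4.00,0)
B = A + 4.00·(cos105°, sin105°) = (-1.0353, 3.8637)
|BD| = 6.3468
circle(B,7.00) ∩ circle(D,9.00): a=0.6525, h=6.9695
  candidates: C₊=(3.7251,8.9958) cross=44.234; C₋=(-4.7604,-2.0628) cross=-44.234
  mode + wants cross > 0 → take C=(3.7251,8.9958) (cross=44.234)
ex = (C−B)/|BC| = (0.6801,0.7332); ey = (-0.7332,0.6801)
P = B + -2.73·ex + -1.31·ey = (-1.9314,0.9713)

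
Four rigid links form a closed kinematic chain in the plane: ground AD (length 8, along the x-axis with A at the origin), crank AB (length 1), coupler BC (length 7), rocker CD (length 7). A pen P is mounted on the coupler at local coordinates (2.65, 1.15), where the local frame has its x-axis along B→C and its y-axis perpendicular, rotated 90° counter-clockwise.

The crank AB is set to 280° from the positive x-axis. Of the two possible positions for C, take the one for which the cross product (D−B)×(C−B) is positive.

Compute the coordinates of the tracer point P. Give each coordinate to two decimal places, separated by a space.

0.36 1.90

A=(0,0), D=(8.00,0)
B = A + 1.00·(cos280°, sin280°) = (0.1736, -0.9848)
|BD| = 7.8881
circle(B,7.00) ∩ circle(D,7.00): a=3.9440, h=5.7831
  candidates: C₊=(3.3648,5.2455) cross=45.618; C₋=(4.8088,-6.2303) cross=-45.618
  mode + wants cross > 0 → take C=(3.3648,5.2455) (cross=45.618)
ex = (C−B)/|BC| = (0.4559,0.8900); ey = (-0.8900,0.4559)
P = B + 2.65·ex + 1.15·ey = (0.3582,1.8981)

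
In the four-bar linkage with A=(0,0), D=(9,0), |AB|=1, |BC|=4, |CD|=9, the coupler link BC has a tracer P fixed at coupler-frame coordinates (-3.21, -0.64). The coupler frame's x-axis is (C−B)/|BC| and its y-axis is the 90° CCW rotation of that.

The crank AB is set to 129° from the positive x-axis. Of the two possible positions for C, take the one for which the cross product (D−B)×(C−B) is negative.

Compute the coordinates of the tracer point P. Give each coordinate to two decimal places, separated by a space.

A=(0,0), D=(9.00,0)
B = A + 1.00·(cos129°, sin129°) = (-0.6293, 0.7771)
|BD| = 9.6606
circle(B,4.00) ∩ circle(D,9.00): a=1.4661, h=3.7216
  candidates: C₊=(1.1315,4.3688) cross=35.953; C₋=(0.5327,-3.0504) cross=-35.953
  mode - wants cross < 0 → take C=(0.5327,-3.0504) (cross=-35.953)
ex = (C−B)/|BC| = (0.2905,-0.9569); ey = (0.9569,0.2905)
P = B + -3.21·ex + -0.64·ey = (-2.1742,3.6628)

-2.17 3.66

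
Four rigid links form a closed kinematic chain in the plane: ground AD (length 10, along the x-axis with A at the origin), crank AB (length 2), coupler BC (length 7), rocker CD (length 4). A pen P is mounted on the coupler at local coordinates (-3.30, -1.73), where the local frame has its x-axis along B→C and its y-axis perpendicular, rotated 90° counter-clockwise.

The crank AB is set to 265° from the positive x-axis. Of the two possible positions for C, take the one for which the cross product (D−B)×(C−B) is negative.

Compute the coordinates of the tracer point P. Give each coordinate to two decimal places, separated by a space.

-3.57 -3.52

A=(0,0), D=(10.00,0)
B = A + 2.00·(cos265°, sin265°) = (-0.1743, -1.9924)
|BD| = 10.3676
circle(B,7.00) ∩ circle(D,4.00): a=6.7753, h=1.7594
  candidates: C₊=(6.1366,1.0363) cross=18.241; C₋=(6.8128,-2.4170) cross=-18.241
  mode - wants cross < 0 → take C=(6.8128,-2.4170) (cross=-18.241)
ex = (C−B)/|BC| = (0.9982,-0.0607); ey = (0.0607,0.9982)
P = B + -3.30·ex + -1.73·ey = (-3.5732,-3.5190)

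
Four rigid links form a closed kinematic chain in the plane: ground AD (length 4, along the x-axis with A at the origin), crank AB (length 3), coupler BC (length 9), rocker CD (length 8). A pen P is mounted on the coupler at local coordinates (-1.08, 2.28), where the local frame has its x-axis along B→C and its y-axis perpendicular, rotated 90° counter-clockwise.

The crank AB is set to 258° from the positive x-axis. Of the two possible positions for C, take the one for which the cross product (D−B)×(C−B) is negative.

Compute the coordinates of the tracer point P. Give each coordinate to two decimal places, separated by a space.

-0.46 -0.42

A=(0,0), D=(4.00,0)
B = A + 3.00·(cos258°, sin258°) = (-0.6237, -2.9344)
|BD| = 5.4763
circle(B,9.00) ∩ circle(D,8.00): a=4.2903, h=7.9116
  candidates: C₊=(-1.2407,6.0444) cross=43.326; C₋=(7.2380,-7.3154) cross=-43.326
  mode - wants cross < 0 → take C=(7.2380,-7.3154) (cross=-43.326)
ex = (C−B)/|BC| = (0.8735,-0.4868); ey = (0.4868,0.8735)
P = B + -1.08·ex + 2.28·ey = (-0.4573,-0.4171)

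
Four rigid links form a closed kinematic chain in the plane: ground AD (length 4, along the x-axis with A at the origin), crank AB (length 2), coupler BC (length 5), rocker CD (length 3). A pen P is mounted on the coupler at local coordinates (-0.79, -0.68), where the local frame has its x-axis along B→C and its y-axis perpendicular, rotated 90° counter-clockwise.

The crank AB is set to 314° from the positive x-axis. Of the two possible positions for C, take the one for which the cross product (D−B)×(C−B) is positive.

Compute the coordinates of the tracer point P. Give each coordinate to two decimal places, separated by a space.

1.62 -2.45

A=(0,0), D=(4.00,0)
B = A + 2.00·(cos314°, sin314°) = (1.3893, -1.4387)
|BD| = 2.9808
circle(B,5.00) ∩ circle(D,3.00): a=4.1742, h=2.7524
  candidates: C₊=(3.7167,2.9866) cross=8.205; C₋=(6.3736,-1.8347) cross=-8.205
  mode + wants cross > 0 → take C=(3.7167,2.9866) (cross=8.205)
ex = (C−B)/|BC| = (0.4655,0.8851); ey = (-0.8851,0.4655)
P = B + -0.79·ex + -0.68·ey = (1.6234,-2.4544)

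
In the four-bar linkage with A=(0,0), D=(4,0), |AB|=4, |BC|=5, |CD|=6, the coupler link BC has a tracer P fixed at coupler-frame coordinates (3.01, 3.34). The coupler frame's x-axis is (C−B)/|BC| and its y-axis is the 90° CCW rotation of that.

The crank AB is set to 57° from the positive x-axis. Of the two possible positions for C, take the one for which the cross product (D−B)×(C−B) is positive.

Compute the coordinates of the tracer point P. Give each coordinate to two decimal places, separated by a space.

3.63 7.61

A=(0,0), D=(4.00,0)
B = A + 4.00·(cos57°, sin57°) = (2.1786, 3.3547)
|BD| = 3.8173
circle(B,5.00) ∩ circle(D,6.00): a=0.4678, h=4.9781
  candidates: C₊=(6.7766,5.3189) cross=19.003; C₋=(-1.9730,0.5682) cross=-19.003
  mode + wants cross > 0 → take C=(6.7766,5.3189) (cross=19.003)
ex = (C−B)/|BC| = (0.9196,0.3928); ey = (-0.3928,0.9196)
P = B + 3.01·ex + 3.34·ey = (3.6345,7.6086)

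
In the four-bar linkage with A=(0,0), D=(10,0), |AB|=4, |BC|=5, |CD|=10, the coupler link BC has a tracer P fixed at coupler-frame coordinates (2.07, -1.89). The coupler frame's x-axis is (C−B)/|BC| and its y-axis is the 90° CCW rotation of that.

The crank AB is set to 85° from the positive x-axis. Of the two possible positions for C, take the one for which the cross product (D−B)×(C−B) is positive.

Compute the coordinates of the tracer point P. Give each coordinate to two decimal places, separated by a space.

A=(0,0), D=(10.00,0)
B = A + 4.00·(cos85°, sin85°) = (0.3486, 3.9848)
|BD| = 10.4416
circle(B,5.00) ∩ circle(D,10.00): a=1.6294, h=4.7270
  candidates: C₊=(3.6587,7.7322) cross=49.358; C₋=(0.0508,-1.0063) cross=-49.358
  mode + wants cross > 0 → take C=(3.6587,7.7322) (cross=49.358)
ex = (C−B)/|BC| = (0.6620,0.7495); ey = (-0.7495,0.6620)
P = B + 2.07·ex + -1.89·ey = (3.1355,4.2850)

3.14 4.29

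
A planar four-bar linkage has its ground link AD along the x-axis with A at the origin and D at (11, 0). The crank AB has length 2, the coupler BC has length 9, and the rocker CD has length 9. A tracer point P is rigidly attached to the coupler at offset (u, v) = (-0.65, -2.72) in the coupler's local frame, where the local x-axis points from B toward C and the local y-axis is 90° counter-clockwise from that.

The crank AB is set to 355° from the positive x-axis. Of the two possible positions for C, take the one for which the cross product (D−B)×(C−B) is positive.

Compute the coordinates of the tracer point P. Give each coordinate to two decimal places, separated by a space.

A=(0,0), D=(11.00,0)
B = A + 2.00·(cos355°, sin355°) = (1.9924, -0.1743)
|BD| = 9.0093
circle(B,9.00) ∩ circle(D,9.00): a=4.5046, h=7.7915
  candidates: C₊=(6.3454,7.7029) cross=70.196; C₋=(6.6469,-7.8772) cross=-70.196
  mode + wants cross > 0 → take C=(6.3454,7.7029) (cross=70.196)
ex = (C−B)/|BC| = (0.4837,0.8752); ey = (-0.8752,0.4837)
P = B + -0.65·ex + -2.72·ey = (4.0587,-2.0588)

4.06 -2.06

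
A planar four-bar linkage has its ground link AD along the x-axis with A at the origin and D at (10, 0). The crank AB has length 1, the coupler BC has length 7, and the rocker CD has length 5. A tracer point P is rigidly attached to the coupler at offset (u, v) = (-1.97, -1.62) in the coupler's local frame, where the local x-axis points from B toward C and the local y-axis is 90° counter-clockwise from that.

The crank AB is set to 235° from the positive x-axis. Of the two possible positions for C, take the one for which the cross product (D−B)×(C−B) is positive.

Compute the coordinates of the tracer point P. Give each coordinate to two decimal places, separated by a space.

A=(0,0), D=(10.00,0)
B = A + 1.00·(cos235°, sin235°) = (-0.5736, -0.8192)
|BD| = 10.6053
circle(B,7.00) ∩ circle(D,5.00): a=6.4341, h=2.7571
  candidates: C₊=(5.6284,2.4267) cross=29.240; C₋=(6.0543,-3.0711) cross=-29.240
  mode + wants cross > 0 → take C=(5.6284,2.4267) (cross=29.240)
ex = (C−B)/|BC| = (0.8860,0.4637); ey = (-0.4637,0.8860)
P = B + -1.97·ex + -1.62·ey = (-1.5678,-3.1679)

-1.57 -3.17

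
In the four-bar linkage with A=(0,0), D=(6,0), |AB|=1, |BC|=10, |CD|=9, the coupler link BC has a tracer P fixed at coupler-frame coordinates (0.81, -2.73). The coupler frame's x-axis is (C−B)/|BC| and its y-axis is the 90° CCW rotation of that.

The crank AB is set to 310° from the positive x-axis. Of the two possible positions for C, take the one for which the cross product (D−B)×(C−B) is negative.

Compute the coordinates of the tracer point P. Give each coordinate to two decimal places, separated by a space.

A=(0,0), D=(6.00,0)
B = A + 1.00·(cos310°, sin310°) = (0.6428, -0.7660)
|BD| = 5.4117
circle(B,10.00) ∩ circle(D,9.00): a=4.4613, h=8.9497
  candidates: C₊=(3.7923,8.7250) cross=48.433; C₋=(6.3260,-8.9941) cross=-48.433
  mode - wants cross < 0 → take C=(6.3260,-8.9941) (cross=-48.433)
ex = (C−B)/|BC| = (0.5683,-0.8228); ey = (0.8228,0.5683)
P = B + 0.81·ex + -2.73·ey = (-1.1431,-2.9840)

-1.14 -2.98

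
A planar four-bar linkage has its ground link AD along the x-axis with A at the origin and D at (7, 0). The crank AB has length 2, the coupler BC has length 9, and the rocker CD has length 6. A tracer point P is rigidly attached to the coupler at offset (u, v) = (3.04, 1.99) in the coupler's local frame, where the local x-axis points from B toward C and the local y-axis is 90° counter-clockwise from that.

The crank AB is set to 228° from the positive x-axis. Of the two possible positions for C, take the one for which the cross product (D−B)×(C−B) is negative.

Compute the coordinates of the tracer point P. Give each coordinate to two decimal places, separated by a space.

A=(0,0), D=(7.00,0)
B = A + 2.00·(cos228°, sin228°) = (-1.3383, -1.4863)
|BD| = 8.4697
circle(B,9.00) ∩ circle(D,6.00): a=6.8914, h=5.7887
  candidates: C₊=(4.4304,5.4219) cross=49.028; C₋=(6.4620,-5.9758) cross=-49.028
  mode - wants cross < 0 → take C=(6.4620,-5.9758) (cross=-49.028)
ex = (C−B)/|BC| = (0.8667,-0.4988); ey = (0.4988,0.8667)
P = B + 3.04·ex + 1.99·ey = (2.2892,-1.2780)

2.29 -1.28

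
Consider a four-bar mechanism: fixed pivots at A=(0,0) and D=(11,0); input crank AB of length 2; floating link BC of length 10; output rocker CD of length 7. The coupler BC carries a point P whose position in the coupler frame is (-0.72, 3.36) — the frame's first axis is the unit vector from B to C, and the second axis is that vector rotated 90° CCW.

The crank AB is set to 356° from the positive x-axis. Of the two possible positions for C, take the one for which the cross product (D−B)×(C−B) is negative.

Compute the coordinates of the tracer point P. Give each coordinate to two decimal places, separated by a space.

3.71 2.84

A=(0,0), D=(11.00,0)
B = A + 2.00·(cos356°, sin356°) = (1.9951, -0.1395)
|BD| = 9.0060
circle(B,10.00) ∩ circle(D,7.00): a=7.3344, h=6.7975
  candidates: C₊=(9.2234,6.7708) cross=61.218; C₋=(9.4340,-6.8226) cross=-61.218
  mode - wants cross < 0 → take C=(9.4340,-6.8226) (cross=-61.218)
ex = (C−B)/|BC| = (0.7439,-0.6683); ey = (0.6683,0.7439)
P = B + -0.72·ex + 3.36·ey = (3.7050,2.8411)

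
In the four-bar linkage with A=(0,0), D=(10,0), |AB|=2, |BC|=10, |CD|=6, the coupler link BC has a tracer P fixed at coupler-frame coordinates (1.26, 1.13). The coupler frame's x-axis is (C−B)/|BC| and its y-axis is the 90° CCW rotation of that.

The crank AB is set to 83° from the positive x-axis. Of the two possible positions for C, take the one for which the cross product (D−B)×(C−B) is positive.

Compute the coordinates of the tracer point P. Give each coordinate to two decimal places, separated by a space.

0.95 3.52

A=(0,0), D=(10.00,0)
B = A + 2.00·(cos83°, sin83°) = (0.2437, 1.9851)
|BD| = 9.9562
circle(B,10.00) ∩ circle(D,6.00): a=8.1922, h=5.7348
  candidates: C₊=(9.4149,5.9714) cross=57.097; C₋=(7.1280,-5.2680) cross=-57.097
  mode + wants cross > 0 → take C=(9.4149,5.9714) (cross=57.097)
ex = (C−B)/|BC| = (0.9171,0.3986); ey = (-0.3986,0.9171)
P = B + 1.26·ex + 1.13·ey = (0.9488,3.5237)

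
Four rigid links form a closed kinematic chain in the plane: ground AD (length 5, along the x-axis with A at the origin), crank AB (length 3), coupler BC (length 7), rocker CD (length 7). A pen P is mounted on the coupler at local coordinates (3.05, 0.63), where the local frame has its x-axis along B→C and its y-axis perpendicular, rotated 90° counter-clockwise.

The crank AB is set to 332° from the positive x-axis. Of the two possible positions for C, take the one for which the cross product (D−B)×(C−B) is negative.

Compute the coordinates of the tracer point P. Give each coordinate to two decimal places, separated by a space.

5.16 -3.24

A=(0,0), D=(5.00,0)
B = A + 3.00·(cos332°, sin332°) = (2.6488, -1.4084)
|BD| = 2.7407
circle(B,7.00) ∩ circle(D,7.00): a=1.3704, h=6.8646
  candidates: C₊=(0.2968,5.1846) cross=18.814; C₋=(7.3520,-6.5930) cross=-18.814
  mode - wants cross < 0 → take C=(7.3520,-6.5930) (cross=-18.814)
ex = (C−B)/|BC| = (0.6719,-0.7407); ey = (0.7407,0.6719)
P = B + 3.05·ex + 0.63·ey = (5.1647,-3.2441)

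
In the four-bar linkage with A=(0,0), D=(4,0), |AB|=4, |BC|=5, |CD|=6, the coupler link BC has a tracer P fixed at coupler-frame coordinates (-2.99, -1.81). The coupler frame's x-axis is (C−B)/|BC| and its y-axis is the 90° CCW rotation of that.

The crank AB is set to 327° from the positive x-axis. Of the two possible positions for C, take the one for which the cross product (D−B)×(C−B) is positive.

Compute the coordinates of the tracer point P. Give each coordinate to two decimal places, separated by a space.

A=(0,0), D=(4.00,0)
B = A + 4.00·(cos327°, sin327°) = (3.3547, -2.1786)
|BD| = 2.2721
circle(B,5.00) ∩ circle(D,6.00): a=-1.2846, h=4.8322
  candidates: C₊=(-1.6433,-2.0378) cross=10.979; C₋=(7.6230,-4.7826) cross=-10.979
  mode + wants cross > 0 → take C=(-1.6433,-2.0378) (cross=10.979)
ex = (C−B)/|BC| = (-0.9996,0.0281); ey = (-0.0281,-0.9996)
P = B + -2.99·ex + -1.81·ey = (6.3944,-0.4534)

6.39 -0.45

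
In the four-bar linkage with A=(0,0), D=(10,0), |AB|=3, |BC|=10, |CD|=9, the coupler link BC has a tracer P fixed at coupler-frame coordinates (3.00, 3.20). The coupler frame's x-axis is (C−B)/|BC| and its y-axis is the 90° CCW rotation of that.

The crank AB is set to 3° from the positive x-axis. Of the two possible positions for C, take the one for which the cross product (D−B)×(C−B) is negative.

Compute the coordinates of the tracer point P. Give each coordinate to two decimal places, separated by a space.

A=(0,0), D=(10.00,0)
B = A + 3.00·(cos3°, sin3°) = (2.9959, 0.1570)
|BD| = 7.0059
circle(B,10.00) ∩ circle(D,9.00): a=4.8589, h=8.7402
  candidates: C₊=(8.0495,8.7861) cross=61.233; C₋=(7.6577,-8.6899) cross=-61.233
  mode - wants cross < 0 → take C=(7.6577,-8.6899) (cross=-61.233)
ex = (C−B)/|BC| = (0.4662,-0.8847); ey = (0.8847,0.4662)
P = B + 3.00·ex + 3.20·ey = (7.2254,-1.0053)

7.23 -1.01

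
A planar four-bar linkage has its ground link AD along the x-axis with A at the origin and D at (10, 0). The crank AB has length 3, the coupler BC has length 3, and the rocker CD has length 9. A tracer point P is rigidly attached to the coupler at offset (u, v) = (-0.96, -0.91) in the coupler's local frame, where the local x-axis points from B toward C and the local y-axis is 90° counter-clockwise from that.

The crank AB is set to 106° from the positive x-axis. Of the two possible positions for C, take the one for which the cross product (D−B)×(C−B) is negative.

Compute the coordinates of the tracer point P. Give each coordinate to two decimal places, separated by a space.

-2.13 3.08

A=(0,0), D=(10.00,0)
B = A + 3.00·(cos106°, sin106°) = (-0.8269, 2.8838)
|BD| = 11.2044
circle(B,3.00) ∩ circle(D,9.00): a=2.3892, h=1.8144
  candidates: C₊=(1.9487,4.0221) cross=20.329; C₋=(1.0148,0.5156) cross=-20.329
  mode - wants cross < 0 → take C=(1.0148,0.5156) (cross=-20.329)
ex = (C−B)/|BC| = (0.6139,-0.7894); ey = (0.7894,0.6139)
P = B + -0.96·ex + -0.91·ey = (-2.1346,3.0829)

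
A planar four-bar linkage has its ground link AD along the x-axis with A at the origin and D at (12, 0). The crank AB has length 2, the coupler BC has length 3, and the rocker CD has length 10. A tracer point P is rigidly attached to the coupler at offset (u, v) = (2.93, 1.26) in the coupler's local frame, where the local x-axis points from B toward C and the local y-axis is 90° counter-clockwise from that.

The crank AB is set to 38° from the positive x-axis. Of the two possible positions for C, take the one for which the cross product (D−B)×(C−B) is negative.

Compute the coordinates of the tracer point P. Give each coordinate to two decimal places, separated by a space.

A=(0,0), D=(12.00,0)
B = A + 2.00·(cos38°, sin38°) = (1.5760, 1.2313)
|BD| = 10.4965
circle(B,3.00) ∩ circle(D,10.00): a=0.9134, h=2.8576
  candidates: C₊=(2.8184,3.9620) cross=29.994; C₋=(2.1479,-1.7137) cross=-29.994
  mode - wants cross < 0 → take C=(2.1479,-1.7137) (cross=-29.994)
ex = (C−B)/|BC| = (0.1906,-0.9817); ey = (0.9817,0.1906)
P = B + 2.93·ex + 1.26·ey = (3.3715,-1.4047)

3.37 -1.40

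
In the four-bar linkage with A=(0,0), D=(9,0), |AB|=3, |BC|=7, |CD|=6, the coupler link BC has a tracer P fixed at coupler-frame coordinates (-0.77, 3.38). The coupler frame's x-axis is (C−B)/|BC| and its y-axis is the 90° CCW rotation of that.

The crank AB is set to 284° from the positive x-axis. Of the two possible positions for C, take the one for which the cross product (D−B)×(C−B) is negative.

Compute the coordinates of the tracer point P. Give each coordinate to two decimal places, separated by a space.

A=(0,0), D=(9.00,0)
B = A + 3.00·(cos284°, sin284°) = (0.7258, -2.9109)
|BD| = 8.7713
circle(B,7.00) ∩ circle(D,6.00): a=5.1267, h=4.7662
  candidates: C₊=(3.9802,3.2866) cross=41.806; C₋=(7.1437,-5.7056) cross=-41.806
  mode - wants cross < 0 → take C=(7.1437,-5.7056) (cross=-41.806)
ex = (C−B)/|BC| = (0.9168,-0.3992); ey = (0.3992,0.9168)
P = B + -0.77·ex + 3.38·ey = (1.3693,0.4955)

1.37 0.50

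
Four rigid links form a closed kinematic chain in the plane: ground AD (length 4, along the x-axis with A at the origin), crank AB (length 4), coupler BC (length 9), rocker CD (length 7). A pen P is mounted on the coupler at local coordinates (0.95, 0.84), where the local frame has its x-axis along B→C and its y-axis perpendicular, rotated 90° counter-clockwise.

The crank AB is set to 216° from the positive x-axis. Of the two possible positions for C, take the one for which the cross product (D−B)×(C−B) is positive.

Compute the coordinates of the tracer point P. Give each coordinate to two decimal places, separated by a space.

A=(0,0), D=(4.00,0)
B = A + 4.00·(cos216°, sin216°) = (-3.2361, -2.3511)
|BD| = 7.6085
circle(B,9.00) ∩ circle(D,7.00): a=5.9072, h=6.7901
  candidates: C₊=(0.2837,5.9320) cross=51.662; C₋=(4.4802,-6.9835) cross=-51.662
  mode + wants cross > 0 → take C=(0.2837,5.9320) (cross=51.662)
ex = (C−B)/|BC| = (0.3911,0.9204); ey = (-0.9204,0.3911)
P = B + 0.95·ex + 0.84·ey = (-3.6376,-1.1483)

-3.64 -1.15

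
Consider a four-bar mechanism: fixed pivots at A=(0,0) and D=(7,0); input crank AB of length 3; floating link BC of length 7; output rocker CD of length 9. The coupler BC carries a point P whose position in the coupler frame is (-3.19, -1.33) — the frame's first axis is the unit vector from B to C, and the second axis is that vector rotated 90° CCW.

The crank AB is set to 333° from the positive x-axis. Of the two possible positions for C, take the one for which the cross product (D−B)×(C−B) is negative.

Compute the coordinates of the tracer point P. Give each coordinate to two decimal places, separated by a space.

0.96 1.64

A=(0,0), D=(7.00,0)
B = A + 3.00·(cos333°, sin333°) = (2.6730, -1.3620)
|BD| = 4.5363
circle(B,7.00) ∩ circle(D,9.00): a=-1.2590, h=6.8859
  candidates: C₊=(-0.5953,4.8282) cross=31.236; C₋=(3.5395,-8.3081) cross=-31.236
  mode - wants cross < 0 → take C=(3.5395,-8.3081) (cross=-31.236)
ex = (C−B)/|BC| = (0.1238,-0.9923); ey = (0.9923,0.1238)
P = B + -3.19·ex + -1.33·ey = (0.9584,1.6389)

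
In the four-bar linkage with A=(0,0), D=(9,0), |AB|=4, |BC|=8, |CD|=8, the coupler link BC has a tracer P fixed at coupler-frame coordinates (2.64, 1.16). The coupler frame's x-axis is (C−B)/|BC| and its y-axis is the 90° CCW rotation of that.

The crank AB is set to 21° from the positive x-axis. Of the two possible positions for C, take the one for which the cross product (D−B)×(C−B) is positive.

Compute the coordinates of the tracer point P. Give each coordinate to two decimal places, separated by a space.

4.31 4.26

A=(0,0), D=(9.00,0)
B = A + 4.00·(cos21°, sin21°) = (3.7343, 1.4335)
|BD| = 5.4573
circle(B,8.00) ∩ circle(D,8.00): a=2.7287, h=7.5203
  candidates: C₊=(8.3425,7.9729) cross=41.040; C₋=(4.3918,-6.5395) cross=-41.040
  mode + wants cross > 0 → take C=(8.3425,7.9729) (cross=41.040)
ex = (C−B)/|BC| = (0.5760,0.8174); ey = (-0.8174,0.5760)
P = B + 2.64·ex + 1.16·ey = (4.3068,4.2597)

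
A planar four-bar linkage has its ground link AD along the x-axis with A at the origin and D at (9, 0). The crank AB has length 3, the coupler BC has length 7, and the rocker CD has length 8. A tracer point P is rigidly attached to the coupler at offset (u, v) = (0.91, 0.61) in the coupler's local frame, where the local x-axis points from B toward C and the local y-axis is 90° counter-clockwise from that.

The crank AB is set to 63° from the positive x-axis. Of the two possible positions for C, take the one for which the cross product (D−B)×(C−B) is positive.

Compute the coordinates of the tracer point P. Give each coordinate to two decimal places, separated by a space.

1.59 3.74

A=(0,0), D=(9.00,0)
B = A + 3.00·(cos63°, sin63°) = (1.3620, 2.6730)
|BD| = 8.0923
circle(B,7.00) ∩ circle(D,8.00): a=3.1193, h=6.2666
  candidates: C₊=(6.3762,7.5575) cross=50.711; C₋=(2.2362,-4.2722) cross=-50.711
  mode + wants cross > 0 → take C=(6.3762,7.5575) (cross=50.711)
ex = (C−B)/|BC| = (0.7163,0.6978); ey = (-0.6978,0.7163)
P = B + 0.91·ex + 0.61·ey = (1.5882,3.7449)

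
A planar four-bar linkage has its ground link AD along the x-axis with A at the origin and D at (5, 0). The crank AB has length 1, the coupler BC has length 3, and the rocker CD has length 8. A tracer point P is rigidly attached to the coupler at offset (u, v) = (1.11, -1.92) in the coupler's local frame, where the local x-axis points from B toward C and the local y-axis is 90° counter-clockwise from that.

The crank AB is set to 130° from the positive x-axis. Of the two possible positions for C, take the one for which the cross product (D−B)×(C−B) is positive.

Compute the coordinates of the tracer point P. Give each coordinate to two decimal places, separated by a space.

A=(0,0), D=(5.00,0)
B = A + 1.00·(cos130°, sin130°) = (-0.6428, 0.7660)
|BD| = 5.6945
circle(B,3.00) ∩ circle(D,8.00): a=-1.9819, h=2.2521
  candidates: C₊=(-2.3037,3.2643) cross=12.825; C₋=(-2.9096,-1.1990) cross=-12.825
  mode + wants cross > 0 → take C=(-2.3037,3.2643) (cross=12.825)
ex = (C−B)/|BC| = (-0.5536,0.8328); ey = (-0.8328,-0.5536)
P = B + 1.11·ex + -1.92·ey = (0.3416,2.7534)

0.34 2.75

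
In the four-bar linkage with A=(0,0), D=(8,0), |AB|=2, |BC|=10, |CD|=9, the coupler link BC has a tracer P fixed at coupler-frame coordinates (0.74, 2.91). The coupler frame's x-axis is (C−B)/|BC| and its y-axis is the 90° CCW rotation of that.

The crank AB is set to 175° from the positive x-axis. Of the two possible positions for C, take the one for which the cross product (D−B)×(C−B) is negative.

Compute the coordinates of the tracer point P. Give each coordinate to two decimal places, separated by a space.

0.81 1.26

A=(0,0), D=(8.00,0)
B = A + 2.00·(cos175°, sin175°) = (-1.9924, 0.1743)
|BD| = 9.9939
circle(B,10.00) ∩ circle(D,9.00): a=5.9475, h=8.0391
  candidates: C₊=(4.0945,8.1084) cross=80.342; C₋=(3.8140,-7.9673) cross=-80.342
  mode - wants cross < 0 → take C=(3.8140,-7.9673) (cross=-80.342)
ex = (C−B)/|BC| = (0.5806,-0.8142); ey = (0.8142,0.5806)
P = B + 0.74·ex + 2.91·ey = (0.8065,1.2615)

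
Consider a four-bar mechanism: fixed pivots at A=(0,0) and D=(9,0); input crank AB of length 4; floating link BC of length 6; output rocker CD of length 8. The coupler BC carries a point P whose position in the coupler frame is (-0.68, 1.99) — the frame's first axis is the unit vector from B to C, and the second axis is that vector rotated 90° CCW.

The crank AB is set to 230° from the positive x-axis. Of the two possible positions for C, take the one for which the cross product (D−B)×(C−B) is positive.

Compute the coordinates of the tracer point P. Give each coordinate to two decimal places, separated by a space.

A=(0,0), D=(9.00,0)
B = A + 4.00·(cos230°, sin230°) = (-2.5712, -3.0642)
|BD| = 11.9700
circle(B,6.00) ∩ circle(D,8.00): a=4.8154, h=3.5794
  candidates: C₊=(1.1675,1.6286) cross=42.845; C₋=(3.0001,-5.2916) cross=-42.845
  mode + wants cross > 0 → take C=(1.1675,1.6286) (cross=42.845)
ex = (C−B)/|BC| = (0.6231,0.7821); ey = (-0.7821,0.6231)
P = B + -0.68·ex + 1.99·ey = (-4.5513,-2.3560)

-4.55 -2.36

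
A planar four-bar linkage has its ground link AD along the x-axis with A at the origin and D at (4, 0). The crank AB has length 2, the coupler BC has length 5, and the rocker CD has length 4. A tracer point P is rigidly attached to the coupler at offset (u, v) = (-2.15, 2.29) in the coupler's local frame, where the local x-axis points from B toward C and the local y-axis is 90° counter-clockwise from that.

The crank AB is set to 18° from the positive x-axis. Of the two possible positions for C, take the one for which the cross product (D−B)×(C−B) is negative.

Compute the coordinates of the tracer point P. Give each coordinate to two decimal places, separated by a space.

3.19 3.48

A=(0,0), D=(4.00,0)
B = A + 2.00·(cos18°, sin18°) = (1.9021, 0.6180)
|BD| = 2.1870
circle(B,5.00) ∩ circle(D,4.00): a=3.1511, h=3.8821
  candidates: C₊=(6.0218,3.4514) cross=8.490; C₋=(3.8277,-3.9963) cross=-8.490
  mode - wants cross < 0 → take C=(3.8277,-3.9963) (cross=-8.490)
ex = (C−B)/|BC| = (0.3851,-0.9229); ey = (0.9229,0.3851)
P = B + -2.15·ex + 2.29·ey = (3.1875,3.4841)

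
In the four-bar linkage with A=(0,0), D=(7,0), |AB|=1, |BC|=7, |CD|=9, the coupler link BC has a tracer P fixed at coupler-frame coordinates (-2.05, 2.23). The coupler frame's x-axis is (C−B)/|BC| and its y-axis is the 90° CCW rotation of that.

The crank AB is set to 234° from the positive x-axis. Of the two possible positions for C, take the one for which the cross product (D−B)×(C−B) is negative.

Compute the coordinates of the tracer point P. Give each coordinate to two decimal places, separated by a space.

A=(0,0), D=(7.00,0)
B = A + 1.00·(cos234°, sin234°) = (-0.5878, -0.8090)
|BD| = 7.6308
circle(B,7.00) ∩ circle(D,9.00): a=1.7186, h=6.7857
  candidates: C₊=(0.4017,6.1207) cross=51.781; C₋=(1.8406,-7.3743) cross=-51.781
  mode - wants cross < 0 → take C=(1.8406,-7.3743) (cross=-51.781)
ex = (C−B)/|BC| = (0.3469,-0.9379); ey = (0.9379,0.3469)
P = B + -2.05·ex + 2.23·ey = (0.7926,1.8873)

0.79 1.89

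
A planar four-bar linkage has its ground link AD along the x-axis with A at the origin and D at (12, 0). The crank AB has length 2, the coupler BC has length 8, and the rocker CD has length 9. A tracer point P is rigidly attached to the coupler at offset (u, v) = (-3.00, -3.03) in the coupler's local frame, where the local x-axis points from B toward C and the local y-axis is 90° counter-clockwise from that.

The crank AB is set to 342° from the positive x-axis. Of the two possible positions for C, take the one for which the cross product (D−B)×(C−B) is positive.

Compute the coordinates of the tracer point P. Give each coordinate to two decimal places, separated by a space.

A=(0,0), D=(12.00,0)
B = A + 2.00·(cos342°, sin342°) = (1.9021, -0.6180)
|BD| = 10.1168
circle(B,8.00) ∩ circle(D,9.00): a=4.2182, h=6.7976
  candidates: C₊=(5.6972,6.4245) cross=68.769; C₋=(6.5277,-7.1452) cross=-68.769
  mode + wants cross > 0 → take C=(5.6972,6.4245) (cross=68.769)
ex = (C−B)/|BC| = (0.4744,0.8803); ey = (-0.8803,0.4744)
P = B + -3.00·ex + -3.03·ey = (3.1463,-4.6964)

3.15 -4.70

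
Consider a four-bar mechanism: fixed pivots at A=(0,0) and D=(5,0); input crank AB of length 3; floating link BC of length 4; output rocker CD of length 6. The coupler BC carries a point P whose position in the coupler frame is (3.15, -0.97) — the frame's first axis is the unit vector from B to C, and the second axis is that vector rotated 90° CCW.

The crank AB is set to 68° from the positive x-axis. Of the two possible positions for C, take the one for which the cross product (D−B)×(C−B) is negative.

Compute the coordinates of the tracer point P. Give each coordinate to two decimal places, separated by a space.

A=(0,0), D=(5.00,0)
B = A + 3.00·(cos68°, sin68°) = (1.1238, 2.7816)
|BD| = 4.7709
circle(B,4.00) ∩ circle(D,6.00): a=0.2894, h=3.9895
  candidates: C₊=(3.6849,5.8541) cross=19.034; C₋=(-0.9670,-0.6285) cross=-19.034
  mode - wants cross < 0 → take C=(-0.9670,-0.6285) (cross=-19.034)
ex = (C−B)/|BC| = (-0.5227,-0.8525); ey = (0.8525,-0.5227)
P = B + 3.15·ex + -0.97·ey = (-1.3496,0.6032)

-1.35 0.60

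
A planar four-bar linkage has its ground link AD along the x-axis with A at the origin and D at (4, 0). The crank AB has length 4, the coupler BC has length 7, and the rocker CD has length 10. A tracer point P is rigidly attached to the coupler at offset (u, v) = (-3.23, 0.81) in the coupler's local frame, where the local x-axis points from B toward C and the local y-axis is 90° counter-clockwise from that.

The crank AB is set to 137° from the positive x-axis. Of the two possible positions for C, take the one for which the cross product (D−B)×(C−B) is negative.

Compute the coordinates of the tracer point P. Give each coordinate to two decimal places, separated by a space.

-1.10 5.52

A=(0,0), D=(4.00,0)
B = A + 4.00·(cos137°, sin137°) = (-2.9254, 2.7280)
|BD| = 7.4433
circle(B,7.00) ∩ circle(D,10.00): a=0.2958, h=6.9937
  candidates: C₊=(-0.0870,9.1267) cross=52.057; C₋=(-5.2134,-3.8875) cross=-52.057
  mode - wants cross < 0 → take C=(-5.2134,-3.8875) (cross=-52.057)
ex = (C−B)/|BC| = (-0.3269,-0.9451); ey = (0.9451,-0.3269)
P = B + -3.23·ex + 0.81·ey = (-1.1042,5.5158)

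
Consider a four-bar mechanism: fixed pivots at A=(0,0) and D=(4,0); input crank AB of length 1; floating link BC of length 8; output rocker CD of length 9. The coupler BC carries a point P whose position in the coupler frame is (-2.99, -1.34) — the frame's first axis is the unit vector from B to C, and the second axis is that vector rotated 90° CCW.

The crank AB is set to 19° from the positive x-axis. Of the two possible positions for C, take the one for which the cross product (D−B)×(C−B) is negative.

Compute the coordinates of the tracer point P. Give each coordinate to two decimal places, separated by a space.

A=(0,0), D=(4.00,0)
B = A + 1.00·(cos19°, sin19°) = (0.9455, 0.3256)
|BD| = 3.0718
circle(B,8.00) ∩ circle(D,9.00): a=-1.2312, h=7.9047
  candidates: C₊=(0.5590,8.3162) cross=24.281; C₋=(-1.1166,-7.4041) cross=-24.281
  mode - wants cross < 0 → take C=(-1.1166,-7.4041) (cross=-24.281)
ex = (C−B)/|BC| = (-0.2578,-0.9662); ey = (0.9662,-0.2578)
P = B + -2.99·ex + -1.34·ey = (0.4215,3.5599)

0.42 3.56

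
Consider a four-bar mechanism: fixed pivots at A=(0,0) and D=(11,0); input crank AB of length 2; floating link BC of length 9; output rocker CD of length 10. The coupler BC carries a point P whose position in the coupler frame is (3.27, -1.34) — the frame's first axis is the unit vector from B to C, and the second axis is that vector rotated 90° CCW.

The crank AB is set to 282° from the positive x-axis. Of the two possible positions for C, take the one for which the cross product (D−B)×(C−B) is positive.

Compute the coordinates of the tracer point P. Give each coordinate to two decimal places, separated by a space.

2.77 0.68

A=(0,0), D=(11.00,0)
B = A + 2.00·(cos282°, sin282°) = (0.4158, -1.9563)
|BD| = 10.7635
circle(B,9.00) ∩ circle(D,10.00): a=4.4991, h=7.7947
  candidates: C₊=(3.4233,6.5263) cross=83.898; C₋=(6.2567,-8.8035) cross=-83.898
  mode + wants cross > 0 → take C=(3.4233,6.5263) (cross=83.898)
ex = (C−B)/|BC| = (0.3342,0.9425); ey = (-0.9425,0.3342)
P = B + 3.27·ex + -1.34·ey = (2.7715,0.6780)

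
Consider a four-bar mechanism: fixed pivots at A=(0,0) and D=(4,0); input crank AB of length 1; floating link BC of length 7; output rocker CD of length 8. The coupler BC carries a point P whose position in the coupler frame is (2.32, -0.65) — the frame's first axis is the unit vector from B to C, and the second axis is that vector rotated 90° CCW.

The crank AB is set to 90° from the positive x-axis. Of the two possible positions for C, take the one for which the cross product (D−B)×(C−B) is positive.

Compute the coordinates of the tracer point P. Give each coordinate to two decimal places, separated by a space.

1.27 3.05

A=(0,0), D=(4.00,0)
B = A + 1.00·(cos90°, sin90°) = (0.0000, 1.0000)
|BD| = 4.1231
circle(B,7.00) ∩ circle(D,8.00): a=0.2425, h=6.9958
  candidates: C₊=(1.9320,7.7281) cross=28.844; C₋=(-1.4614,-5.8457) cross=-28.844
  mode + wants cross > 0 → take C=(1.9320,7.7281) (cross=28.844)
ex = (C−B)/|BC| = (0.2760,0.9612); ey = (-0.9612,0.2760)
P = B + 2.32·ex + -0.65·ey = (1.2651,3.0505)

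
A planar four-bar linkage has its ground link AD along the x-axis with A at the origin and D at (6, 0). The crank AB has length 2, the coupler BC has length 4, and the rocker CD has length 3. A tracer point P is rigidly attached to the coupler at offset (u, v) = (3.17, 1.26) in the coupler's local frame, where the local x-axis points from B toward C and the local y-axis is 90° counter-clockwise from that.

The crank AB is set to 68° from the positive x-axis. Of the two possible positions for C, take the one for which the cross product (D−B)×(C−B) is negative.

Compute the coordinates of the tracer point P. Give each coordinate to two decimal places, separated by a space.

3.73 0.19

A=(0,0), D=(6.00,0)
B = A + 2.00·(cos68°, sin68°) = (0.7492, 1.8544)
|BD| = 5.5686
circle(B,4.00) ∩ circle(D,3.00): a=3.4128, h=2.0863
  candidates: C₊=(4.6620,2.6851) cross=11.618; C₋=(3.2725,-1.2493) cross=-11.618
  mode - wants cross < 0 → take C=(3.2725,-1.2493) (cross=-11.618)
ex = (C−B)/|BC| = (0.6308,-0.7759); ey = (0.7759,0.6308)
P = B + 3.17·ex + 1.26·ey = (3.7266,0.1895)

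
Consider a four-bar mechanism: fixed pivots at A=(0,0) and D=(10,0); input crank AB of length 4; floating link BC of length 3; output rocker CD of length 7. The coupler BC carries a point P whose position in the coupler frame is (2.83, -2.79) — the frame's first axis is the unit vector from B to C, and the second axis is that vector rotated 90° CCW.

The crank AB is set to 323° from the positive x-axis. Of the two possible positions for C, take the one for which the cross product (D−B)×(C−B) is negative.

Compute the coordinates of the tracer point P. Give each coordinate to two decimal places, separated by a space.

A=(0,0), D=(10.00,0)
B = A + 4.00·(cos323°, sin323°) = (3.1945, -2.4073)
|BD| = 7.2187
circle(B,3.00) ∩ circle(D,7.00): a=0.8387, h=2.8804
  candidates: C₊=(3.0247,0.5879) cross=20.792; C₋=(4.9458,-4.8430) cross=-20.792
  mode - wants cross < 0 → take C=(4.9458,-4.8430) (cross=-20.792)
ex = (C−B)/|BC| = (0.5838,-0.8119); ey = (0.8119,0.5838)
P = B + 2.83·ex + -2.79·ey = (2.5813,-6.3337)

2.58 -6.33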